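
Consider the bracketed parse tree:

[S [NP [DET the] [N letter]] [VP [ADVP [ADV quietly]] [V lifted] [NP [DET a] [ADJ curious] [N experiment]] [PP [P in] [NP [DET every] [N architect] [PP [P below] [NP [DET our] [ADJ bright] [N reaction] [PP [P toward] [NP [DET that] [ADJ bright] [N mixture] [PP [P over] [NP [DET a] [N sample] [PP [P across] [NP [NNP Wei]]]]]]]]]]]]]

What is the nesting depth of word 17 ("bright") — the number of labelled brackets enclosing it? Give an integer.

Counting open brackets not yet closed at "bright": [S [VP [PP [NP [PP [NP [PP [NP [ADJ = 9.

9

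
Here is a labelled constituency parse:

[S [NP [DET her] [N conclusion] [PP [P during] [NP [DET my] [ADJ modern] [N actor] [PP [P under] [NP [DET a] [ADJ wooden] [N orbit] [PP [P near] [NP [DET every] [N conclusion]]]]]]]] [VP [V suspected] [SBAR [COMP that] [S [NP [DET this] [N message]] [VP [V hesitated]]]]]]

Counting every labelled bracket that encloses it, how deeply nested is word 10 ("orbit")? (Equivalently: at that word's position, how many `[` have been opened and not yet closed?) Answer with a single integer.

7

The word sits inside N, which is inside NP, inside PP, inside NP, inside PP, inside NP, inside S — 7 brackets in all.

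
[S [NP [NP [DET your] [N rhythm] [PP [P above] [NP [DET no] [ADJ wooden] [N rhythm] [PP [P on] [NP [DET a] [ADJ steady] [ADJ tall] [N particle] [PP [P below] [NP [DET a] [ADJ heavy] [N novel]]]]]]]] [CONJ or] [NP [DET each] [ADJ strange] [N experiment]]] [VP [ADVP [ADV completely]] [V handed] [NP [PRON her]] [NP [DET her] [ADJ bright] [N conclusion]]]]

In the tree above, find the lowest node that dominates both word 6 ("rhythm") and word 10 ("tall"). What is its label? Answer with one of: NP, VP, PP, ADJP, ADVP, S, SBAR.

NP

Both words fall inside [NP no wooden rhythm on a steady tall particle below a heavy novel] (words 4–15), and no smaller constituent contains them both. Label: NP.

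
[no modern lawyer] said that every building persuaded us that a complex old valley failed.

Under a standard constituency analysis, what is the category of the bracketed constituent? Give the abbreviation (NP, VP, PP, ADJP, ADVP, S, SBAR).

The span is built around the noun "lawyer" — a noun phrase (NP).

NP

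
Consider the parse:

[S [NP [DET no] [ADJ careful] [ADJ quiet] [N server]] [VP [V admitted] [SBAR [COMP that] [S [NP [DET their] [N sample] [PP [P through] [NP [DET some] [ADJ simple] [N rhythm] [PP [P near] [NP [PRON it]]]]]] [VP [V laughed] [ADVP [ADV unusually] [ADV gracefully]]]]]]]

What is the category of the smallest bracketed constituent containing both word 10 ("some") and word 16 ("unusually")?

S

Word 10 lies under S → VP → SBAR → S → NP → PP → NP → DET; word 16 lies under S → VP → SBAR → S → VP → ADVP → ADV. The lowest shared node is the S.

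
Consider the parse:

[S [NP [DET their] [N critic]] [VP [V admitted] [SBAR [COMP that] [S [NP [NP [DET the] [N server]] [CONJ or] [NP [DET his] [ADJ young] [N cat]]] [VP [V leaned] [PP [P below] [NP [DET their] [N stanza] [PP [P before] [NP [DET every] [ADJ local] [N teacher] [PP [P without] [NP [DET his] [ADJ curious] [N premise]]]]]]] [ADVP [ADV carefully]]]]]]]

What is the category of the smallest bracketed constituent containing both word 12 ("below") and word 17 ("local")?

PP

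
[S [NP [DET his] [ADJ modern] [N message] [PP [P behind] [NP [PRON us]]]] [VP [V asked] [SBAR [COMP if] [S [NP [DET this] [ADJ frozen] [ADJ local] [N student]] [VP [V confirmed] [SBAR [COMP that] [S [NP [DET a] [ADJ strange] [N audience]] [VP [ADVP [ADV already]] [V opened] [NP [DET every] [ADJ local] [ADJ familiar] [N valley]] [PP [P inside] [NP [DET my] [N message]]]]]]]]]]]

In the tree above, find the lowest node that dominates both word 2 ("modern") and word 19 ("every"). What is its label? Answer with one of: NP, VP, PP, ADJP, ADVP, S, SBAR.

S

Word 2 lies under S → NP → ADJ; word 19 lies under S → VP → SBAR → S → VP → SBAR → S → VP → NP → DET. The lowest shared node is the S.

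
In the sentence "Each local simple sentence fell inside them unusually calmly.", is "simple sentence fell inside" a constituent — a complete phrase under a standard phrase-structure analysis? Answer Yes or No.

"simple" belongs to the noun phrase "each local simple sentence" while "inside" belongs to the verb phrase "fell inside them unusually calmly"; a span that runs across that boundary is not a single phrase.

No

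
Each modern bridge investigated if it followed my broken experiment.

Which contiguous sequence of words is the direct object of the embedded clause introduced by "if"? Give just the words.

my broken experiment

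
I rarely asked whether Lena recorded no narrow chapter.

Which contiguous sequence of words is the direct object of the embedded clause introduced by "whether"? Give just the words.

Within the embedded clause introduced by "whether", the direct object of "recorded" is "no narrow chapter".

no narrow chapter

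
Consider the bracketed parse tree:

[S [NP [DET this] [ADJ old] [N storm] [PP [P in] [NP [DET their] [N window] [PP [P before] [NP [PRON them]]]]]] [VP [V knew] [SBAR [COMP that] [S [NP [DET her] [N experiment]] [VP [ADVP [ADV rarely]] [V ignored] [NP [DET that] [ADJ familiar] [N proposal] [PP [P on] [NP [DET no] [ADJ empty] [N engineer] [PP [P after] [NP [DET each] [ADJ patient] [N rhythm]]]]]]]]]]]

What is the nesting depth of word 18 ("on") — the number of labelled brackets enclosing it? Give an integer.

8

Counting open brackets not yet closed at "on": [S [VP [SBAR [S [VP [NP [PP [P = 8.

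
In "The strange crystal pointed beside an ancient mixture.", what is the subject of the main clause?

the strange crystal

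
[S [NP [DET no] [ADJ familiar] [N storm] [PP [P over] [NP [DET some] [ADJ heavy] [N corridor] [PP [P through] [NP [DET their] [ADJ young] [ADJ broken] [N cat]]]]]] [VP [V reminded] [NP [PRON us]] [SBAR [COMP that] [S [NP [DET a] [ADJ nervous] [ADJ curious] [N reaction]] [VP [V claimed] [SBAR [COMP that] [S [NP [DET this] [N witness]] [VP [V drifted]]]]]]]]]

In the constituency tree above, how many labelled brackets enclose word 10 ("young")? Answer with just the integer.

7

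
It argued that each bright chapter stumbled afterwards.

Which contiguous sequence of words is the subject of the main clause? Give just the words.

it

The subject of the main clause is the NP immediately before the verb "argued": "it".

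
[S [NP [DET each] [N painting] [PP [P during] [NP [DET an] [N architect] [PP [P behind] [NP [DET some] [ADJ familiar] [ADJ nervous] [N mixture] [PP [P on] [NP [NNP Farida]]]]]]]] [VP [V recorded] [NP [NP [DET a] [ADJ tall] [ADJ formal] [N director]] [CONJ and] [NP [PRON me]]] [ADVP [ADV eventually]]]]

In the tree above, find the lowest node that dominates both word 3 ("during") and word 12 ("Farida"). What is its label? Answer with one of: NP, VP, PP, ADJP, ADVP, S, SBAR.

Word 3 lies under S → NP → PP → P; word 12 lies under S → NP → PP → NP → PP → NP → PP → NP → NNP. The lowest shared node is the PP.

PP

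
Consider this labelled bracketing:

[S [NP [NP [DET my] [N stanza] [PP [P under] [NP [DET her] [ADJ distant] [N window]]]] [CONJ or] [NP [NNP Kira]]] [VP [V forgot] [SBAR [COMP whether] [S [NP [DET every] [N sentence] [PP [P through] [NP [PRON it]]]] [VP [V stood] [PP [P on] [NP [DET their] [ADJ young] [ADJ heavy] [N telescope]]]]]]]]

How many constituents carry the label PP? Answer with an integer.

3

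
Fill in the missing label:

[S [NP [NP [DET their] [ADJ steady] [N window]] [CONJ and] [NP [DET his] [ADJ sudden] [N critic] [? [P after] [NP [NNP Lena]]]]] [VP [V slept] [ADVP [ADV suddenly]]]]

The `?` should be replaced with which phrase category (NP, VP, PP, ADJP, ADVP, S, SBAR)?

PP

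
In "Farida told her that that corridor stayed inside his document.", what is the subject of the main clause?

Farida

The subject of the main clause is the NP immediately before the verb "told": "Farida".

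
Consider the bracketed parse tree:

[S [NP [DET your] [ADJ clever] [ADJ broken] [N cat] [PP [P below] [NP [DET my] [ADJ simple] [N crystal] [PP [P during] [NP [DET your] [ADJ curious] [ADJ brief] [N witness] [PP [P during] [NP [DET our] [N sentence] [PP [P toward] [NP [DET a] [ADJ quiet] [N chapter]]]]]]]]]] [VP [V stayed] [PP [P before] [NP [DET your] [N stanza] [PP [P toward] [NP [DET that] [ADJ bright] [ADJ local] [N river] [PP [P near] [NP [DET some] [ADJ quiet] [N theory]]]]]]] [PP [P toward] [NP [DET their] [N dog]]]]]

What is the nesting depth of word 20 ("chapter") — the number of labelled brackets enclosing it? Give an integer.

11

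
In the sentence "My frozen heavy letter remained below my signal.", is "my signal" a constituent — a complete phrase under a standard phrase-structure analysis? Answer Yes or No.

Yes

"my signal" is exactly the noun phrase [NP my signal], a complete constituent.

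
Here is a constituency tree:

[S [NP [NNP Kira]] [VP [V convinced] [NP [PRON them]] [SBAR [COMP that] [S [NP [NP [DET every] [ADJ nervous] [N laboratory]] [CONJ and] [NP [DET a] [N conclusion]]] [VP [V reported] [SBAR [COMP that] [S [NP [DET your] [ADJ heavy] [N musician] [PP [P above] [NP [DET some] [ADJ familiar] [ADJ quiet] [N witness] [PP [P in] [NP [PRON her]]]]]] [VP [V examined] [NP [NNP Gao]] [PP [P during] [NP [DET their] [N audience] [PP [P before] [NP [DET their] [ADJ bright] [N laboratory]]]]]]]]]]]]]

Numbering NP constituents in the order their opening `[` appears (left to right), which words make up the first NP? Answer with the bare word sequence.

Kira

The NP opening brackets appear, in order, over: "Kira"; "them"; "every nervous laboratory and a conclusion"; "every nervous laboratory"; "a conclusion"; "your heavy musician above some familiar quiet witness in her"; "some familiar quiet witness in her"; "her"; "Gao"; "their audience before their bright laboratory"; "their bright laboratory". The first one spans "Kira".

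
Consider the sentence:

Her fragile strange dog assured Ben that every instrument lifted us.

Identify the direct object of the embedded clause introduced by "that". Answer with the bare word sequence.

us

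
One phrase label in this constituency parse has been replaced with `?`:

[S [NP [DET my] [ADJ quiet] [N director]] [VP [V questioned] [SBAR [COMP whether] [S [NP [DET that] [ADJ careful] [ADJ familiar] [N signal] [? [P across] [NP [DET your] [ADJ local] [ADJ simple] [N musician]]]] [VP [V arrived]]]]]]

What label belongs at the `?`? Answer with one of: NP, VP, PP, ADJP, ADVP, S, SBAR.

PP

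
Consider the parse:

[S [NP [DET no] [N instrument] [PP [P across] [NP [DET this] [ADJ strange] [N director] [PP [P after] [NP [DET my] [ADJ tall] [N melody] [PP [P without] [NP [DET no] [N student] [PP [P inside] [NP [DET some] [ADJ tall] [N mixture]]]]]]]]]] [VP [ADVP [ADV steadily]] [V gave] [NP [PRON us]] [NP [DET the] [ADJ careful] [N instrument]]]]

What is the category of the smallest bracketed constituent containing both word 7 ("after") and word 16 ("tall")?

PP

Word 7 lies under S → NP → PP → NP → PP → P; word 16 lies under S → NP → PP → NP → PP → NP → PP → NP → PP → NP → ADJ. The lowest shared node is the PP.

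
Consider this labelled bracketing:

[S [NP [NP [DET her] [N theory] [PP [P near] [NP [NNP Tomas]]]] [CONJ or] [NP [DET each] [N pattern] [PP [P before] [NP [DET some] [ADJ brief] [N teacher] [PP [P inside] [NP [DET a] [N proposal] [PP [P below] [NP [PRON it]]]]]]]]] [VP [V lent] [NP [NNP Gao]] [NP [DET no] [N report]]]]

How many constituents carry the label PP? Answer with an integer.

Listing each PP by its span: [PP near Tomas]; [PP before some brief teacher inside a proposal below it]; [PP inside a proposal below it]; [PP below it] — that makes 4.

4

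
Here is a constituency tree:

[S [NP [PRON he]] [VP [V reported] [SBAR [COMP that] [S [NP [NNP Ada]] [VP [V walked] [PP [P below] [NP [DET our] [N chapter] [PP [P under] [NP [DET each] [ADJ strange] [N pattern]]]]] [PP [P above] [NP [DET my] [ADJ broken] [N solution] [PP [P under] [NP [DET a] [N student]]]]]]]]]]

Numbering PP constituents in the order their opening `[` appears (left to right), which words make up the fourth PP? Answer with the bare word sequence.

under a student

Opening `[PP` markers occur at word positions 6, 9, 13, 17; the fourth of these opens the constituent [PP under a student].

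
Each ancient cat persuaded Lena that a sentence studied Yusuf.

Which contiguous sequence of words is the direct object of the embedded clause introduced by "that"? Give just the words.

Yusuf

Within the embedded clause introduced by "that", the direct object of "studied" is "Yusuf".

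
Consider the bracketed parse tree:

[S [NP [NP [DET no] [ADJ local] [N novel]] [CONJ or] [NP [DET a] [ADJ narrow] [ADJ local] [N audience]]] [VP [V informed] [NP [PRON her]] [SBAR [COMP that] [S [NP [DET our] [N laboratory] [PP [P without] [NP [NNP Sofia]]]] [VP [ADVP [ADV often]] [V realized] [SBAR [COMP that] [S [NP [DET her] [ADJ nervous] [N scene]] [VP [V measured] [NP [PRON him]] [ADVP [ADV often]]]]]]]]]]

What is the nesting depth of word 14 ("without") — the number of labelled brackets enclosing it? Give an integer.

7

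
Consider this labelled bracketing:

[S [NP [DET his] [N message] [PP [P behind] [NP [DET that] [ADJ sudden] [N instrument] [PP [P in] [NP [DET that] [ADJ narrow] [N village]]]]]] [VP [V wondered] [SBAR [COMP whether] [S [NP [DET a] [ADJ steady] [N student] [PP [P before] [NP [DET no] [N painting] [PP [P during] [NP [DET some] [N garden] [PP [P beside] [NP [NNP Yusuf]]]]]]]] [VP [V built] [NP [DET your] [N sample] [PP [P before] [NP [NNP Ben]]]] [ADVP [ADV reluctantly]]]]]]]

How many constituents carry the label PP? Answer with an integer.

Scanning left to right, an opening `[PP` appears at word positions 3, 7, 16, 19, 22, 27 — 6 in total.

6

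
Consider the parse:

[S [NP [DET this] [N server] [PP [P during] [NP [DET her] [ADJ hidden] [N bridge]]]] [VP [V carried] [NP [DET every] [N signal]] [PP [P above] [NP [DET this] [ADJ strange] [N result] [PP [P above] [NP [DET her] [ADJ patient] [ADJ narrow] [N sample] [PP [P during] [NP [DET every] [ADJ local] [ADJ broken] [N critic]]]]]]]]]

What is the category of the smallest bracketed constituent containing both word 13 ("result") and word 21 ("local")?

Both words fall inside [NP this strange result above her patient narrow sample during every local broken critic] (words 11–23), and no smaller constituent contains them both. Label: NP.

NP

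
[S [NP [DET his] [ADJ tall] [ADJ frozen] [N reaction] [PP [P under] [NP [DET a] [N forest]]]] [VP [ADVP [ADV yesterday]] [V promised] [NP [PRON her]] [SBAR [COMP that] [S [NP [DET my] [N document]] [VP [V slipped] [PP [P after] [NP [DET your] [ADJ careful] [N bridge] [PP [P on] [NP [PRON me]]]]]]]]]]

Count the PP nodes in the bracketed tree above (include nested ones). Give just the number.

3

Scanning left to right, an opening `[PP` appears at word positions 5, 15, 19 — 3 in total.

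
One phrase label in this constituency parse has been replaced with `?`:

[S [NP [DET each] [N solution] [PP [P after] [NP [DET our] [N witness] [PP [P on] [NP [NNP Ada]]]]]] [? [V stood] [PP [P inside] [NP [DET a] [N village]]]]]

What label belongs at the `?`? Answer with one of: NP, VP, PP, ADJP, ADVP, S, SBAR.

VP

A constituent whose immediate children are V 'stood', PP is a verb phrase: VP.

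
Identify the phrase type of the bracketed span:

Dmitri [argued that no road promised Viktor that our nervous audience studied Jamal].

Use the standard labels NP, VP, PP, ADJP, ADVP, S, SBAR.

The span is built around the verb "argued" — a verb phrase (VP).

VP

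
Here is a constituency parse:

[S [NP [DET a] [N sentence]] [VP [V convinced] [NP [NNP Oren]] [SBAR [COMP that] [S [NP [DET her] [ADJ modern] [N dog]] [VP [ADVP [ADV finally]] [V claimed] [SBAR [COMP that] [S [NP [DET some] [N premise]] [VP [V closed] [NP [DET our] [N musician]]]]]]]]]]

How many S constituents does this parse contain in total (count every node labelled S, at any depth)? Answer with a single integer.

3

The S constituents are: [S a sentence convinced Oren that her modern dog finally claimed that some premise closed our musician]; [S her modern dog finally claimed that some premise closed our musician]; [S some premise closed our musician]. Total: 3.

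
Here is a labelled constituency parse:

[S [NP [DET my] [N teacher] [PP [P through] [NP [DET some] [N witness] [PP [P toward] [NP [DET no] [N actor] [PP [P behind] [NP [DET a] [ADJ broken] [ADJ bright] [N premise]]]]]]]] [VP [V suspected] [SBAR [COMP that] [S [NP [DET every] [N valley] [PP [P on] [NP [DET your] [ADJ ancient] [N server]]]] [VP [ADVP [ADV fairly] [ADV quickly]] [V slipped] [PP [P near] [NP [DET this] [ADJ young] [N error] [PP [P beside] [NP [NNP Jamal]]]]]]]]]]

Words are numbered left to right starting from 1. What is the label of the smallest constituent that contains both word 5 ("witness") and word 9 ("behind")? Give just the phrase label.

NP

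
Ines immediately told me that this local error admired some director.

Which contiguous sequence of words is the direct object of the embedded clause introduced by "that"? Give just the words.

"admired" heads the VP of the embedded clause introduced by "that", and "some director" is its direct object.

some director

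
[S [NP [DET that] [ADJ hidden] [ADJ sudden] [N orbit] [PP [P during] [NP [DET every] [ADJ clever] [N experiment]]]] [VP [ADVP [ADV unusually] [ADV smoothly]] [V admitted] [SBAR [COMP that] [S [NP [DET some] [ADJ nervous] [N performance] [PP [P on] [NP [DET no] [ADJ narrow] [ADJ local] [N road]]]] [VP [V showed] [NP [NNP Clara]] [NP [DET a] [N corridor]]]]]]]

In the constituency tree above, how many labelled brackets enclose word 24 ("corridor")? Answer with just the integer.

Path from the root down to the word: S → VP → SBAR → S → VP → NP → N. That is 7 enclosing brackets.

7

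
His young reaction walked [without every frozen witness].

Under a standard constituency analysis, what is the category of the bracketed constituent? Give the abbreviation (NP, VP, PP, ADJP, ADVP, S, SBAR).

PP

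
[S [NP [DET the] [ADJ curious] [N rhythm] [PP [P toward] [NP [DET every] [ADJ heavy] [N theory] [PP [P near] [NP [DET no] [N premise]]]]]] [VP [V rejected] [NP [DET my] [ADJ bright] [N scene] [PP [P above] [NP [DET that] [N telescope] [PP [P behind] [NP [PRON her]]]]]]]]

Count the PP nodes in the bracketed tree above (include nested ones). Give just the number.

Listing each PP by its span: [PP toward every heavy theory near no premise]; [PP near no premise]; [PP above that telescope behind her]; [PP behind her] — that makes 4.

4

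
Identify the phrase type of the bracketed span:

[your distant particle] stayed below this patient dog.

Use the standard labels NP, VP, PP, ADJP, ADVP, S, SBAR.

NP

"particle" is the head of the bracketed span, so the span is a noun phrase: NP.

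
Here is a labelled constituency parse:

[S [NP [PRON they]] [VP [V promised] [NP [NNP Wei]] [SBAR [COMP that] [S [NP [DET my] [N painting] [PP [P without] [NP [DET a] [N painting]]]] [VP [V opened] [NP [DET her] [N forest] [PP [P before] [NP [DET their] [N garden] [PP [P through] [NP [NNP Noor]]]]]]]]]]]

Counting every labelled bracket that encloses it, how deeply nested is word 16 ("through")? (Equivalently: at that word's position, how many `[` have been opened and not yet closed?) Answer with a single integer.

The word sits inside P, which is inside PP, inside NP, inside PP, inside NP, inside VP, inside S, inside SBAR, inside VP, inside S — 10 brackets in all.

10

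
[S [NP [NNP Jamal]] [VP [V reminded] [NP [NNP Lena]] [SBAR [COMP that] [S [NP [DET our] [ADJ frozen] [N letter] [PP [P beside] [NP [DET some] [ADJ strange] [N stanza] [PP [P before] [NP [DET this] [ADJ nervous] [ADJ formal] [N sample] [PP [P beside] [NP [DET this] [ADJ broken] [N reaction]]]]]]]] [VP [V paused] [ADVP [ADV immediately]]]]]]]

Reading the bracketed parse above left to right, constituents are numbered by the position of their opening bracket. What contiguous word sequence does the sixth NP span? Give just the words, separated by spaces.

this broken reaction

Opening `[NP` markers occur at word positions 1, 3, 5, 9, 13, 18; the sixth of these opens the constituent [NP this broken reaction].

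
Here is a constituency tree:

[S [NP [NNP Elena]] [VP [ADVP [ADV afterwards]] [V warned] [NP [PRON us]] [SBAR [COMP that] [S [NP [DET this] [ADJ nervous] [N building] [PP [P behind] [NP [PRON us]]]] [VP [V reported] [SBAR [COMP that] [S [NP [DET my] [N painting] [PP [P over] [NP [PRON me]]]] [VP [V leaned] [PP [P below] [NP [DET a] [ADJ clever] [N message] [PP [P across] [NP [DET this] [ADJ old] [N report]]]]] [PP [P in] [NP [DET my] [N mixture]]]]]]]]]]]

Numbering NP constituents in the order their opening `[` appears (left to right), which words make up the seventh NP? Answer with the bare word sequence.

Opening `[NP` markers occur at word positions 1, 4, 6, 10, 13, 16, 19, 23, 27; the seventh of these opens the constituent [NP a clever message across this old report].

a clever message across this old report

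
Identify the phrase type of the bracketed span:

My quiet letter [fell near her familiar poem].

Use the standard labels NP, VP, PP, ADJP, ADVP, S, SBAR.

VP

"fell" is the head of the bracketed span, so the span is a verb phrase: VP.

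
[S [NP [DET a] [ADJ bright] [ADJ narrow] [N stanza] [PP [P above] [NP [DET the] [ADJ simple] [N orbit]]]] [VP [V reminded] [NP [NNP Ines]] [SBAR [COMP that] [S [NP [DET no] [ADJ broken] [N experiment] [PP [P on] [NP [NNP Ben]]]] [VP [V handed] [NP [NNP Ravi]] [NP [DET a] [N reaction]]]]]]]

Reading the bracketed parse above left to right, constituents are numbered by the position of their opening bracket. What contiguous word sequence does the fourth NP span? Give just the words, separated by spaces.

Opening `[NP` markers occur at word positions 1, 6, 10, 12, 16, 18, 19; the fourth of these opens the constituent [NP no broken experiment on Ben].

no broken experiment on Ben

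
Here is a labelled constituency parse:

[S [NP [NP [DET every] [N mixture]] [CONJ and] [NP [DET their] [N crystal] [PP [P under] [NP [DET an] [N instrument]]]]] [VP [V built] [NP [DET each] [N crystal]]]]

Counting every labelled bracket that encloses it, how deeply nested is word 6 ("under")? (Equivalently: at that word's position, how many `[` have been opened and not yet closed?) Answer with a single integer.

Path from the root down to the word: S → NP → NP → PP → P. That is 5 enclosing brackets.

5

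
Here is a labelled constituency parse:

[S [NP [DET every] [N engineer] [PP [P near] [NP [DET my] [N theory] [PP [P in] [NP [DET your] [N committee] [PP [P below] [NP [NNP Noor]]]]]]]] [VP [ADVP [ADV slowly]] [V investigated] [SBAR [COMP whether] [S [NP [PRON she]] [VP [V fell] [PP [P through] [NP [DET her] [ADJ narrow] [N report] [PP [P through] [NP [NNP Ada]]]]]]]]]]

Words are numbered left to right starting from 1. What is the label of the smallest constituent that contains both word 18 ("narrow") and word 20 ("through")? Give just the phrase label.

The smallest bracket enclosing both words is [NP her narrow report through Ada], so the label is NP.

NP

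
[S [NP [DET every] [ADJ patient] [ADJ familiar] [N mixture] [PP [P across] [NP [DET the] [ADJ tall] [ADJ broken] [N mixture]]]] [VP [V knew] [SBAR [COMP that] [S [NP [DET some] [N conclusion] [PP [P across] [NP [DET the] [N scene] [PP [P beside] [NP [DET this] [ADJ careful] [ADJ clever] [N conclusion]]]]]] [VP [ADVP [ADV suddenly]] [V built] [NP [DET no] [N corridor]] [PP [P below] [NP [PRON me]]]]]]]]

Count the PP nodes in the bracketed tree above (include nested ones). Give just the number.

Listing each PP by its span: [PP across the tall broken mixture]; [PP across the scene beside this careful clever conclusion]; [PP beside this careful clever conclusion]; [PP below me] — that makes 4.

4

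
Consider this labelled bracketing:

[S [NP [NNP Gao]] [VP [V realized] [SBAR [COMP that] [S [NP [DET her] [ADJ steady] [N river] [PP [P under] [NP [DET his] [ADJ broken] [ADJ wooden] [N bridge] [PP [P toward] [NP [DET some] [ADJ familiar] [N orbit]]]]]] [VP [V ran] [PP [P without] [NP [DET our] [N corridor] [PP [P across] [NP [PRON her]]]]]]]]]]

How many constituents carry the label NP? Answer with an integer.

6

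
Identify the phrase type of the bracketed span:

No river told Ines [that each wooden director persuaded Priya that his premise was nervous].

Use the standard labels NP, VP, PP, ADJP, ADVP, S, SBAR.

The bracketed span "that each wooden director persuaded Priya that his premise was nervous" is headed by "that", making it a subordinate clause (SBAR).

SBAR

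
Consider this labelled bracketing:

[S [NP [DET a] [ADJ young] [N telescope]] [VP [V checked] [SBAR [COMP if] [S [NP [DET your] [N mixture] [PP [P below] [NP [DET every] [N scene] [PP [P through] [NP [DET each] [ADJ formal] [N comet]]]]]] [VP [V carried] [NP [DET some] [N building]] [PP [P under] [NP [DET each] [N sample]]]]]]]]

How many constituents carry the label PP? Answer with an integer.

3

Scanning left to right, an opening `[PP` appears at word positions 8, 11, 18 — 3 in total.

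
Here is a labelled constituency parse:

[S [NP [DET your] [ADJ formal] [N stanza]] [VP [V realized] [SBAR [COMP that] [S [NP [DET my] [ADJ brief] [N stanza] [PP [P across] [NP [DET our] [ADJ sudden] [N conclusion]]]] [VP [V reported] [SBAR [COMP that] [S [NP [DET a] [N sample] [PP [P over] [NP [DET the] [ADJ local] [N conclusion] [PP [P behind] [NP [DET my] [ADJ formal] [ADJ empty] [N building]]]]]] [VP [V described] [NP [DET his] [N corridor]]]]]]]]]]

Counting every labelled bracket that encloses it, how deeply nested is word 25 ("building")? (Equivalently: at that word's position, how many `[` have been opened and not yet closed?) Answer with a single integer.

13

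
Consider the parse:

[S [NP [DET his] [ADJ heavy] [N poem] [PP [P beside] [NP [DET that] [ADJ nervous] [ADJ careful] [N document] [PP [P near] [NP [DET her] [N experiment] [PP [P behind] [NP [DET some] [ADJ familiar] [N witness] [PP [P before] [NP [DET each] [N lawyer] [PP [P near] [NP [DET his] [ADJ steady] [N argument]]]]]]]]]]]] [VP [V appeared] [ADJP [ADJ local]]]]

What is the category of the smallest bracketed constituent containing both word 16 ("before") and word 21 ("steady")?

Both words fall inside [PP before each lawyer near his steady argument] (words 16–22), and no smaller constituent contains them both. Label: PP.

PP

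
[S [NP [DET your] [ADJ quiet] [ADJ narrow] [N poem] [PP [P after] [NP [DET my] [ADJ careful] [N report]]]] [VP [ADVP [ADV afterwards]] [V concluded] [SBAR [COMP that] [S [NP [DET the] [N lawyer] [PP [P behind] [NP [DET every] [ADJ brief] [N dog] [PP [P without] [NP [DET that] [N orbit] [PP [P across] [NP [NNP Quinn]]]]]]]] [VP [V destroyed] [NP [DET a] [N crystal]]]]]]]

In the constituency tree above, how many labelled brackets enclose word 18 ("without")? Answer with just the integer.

9

Path from the root down to the word: S → VP → SBAR → S → NP → PP → NP → PP → P. That is 9 enclosing brackets.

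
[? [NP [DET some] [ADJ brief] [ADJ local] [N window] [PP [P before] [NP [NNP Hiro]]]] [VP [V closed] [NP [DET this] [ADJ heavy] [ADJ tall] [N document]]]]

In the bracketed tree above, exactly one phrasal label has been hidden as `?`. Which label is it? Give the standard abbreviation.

S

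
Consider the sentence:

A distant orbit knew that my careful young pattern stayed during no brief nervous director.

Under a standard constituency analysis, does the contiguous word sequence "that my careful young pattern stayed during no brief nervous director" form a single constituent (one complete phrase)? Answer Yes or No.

These words form the whole subordinate clause headed by "that", so yes — one constituent.

Yes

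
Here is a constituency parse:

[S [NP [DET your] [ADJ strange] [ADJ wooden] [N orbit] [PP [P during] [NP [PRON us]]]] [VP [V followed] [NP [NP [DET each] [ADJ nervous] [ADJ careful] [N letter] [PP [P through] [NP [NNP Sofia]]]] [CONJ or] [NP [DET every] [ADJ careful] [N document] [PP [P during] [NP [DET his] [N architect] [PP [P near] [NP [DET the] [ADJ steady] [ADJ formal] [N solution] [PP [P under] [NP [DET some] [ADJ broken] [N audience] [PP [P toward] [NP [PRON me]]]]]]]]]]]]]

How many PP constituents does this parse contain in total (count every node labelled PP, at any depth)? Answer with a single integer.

6

The PP constituents are: [PP during us]; [PP through Sofia]; [PP during his architect near the steady formal solution under some broken audience toward me]; [PP near the steady formal solution under some broken audience toward me]; [PP under some broken audience toward me]; [PP toward me]. Total: 6.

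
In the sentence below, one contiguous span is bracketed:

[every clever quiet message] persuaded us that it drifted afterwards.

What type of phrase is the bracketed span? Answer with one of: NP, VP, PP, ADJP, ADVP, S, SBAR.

NP

"message" is the head of the bracketed span, so the span is a noun phrase: NP.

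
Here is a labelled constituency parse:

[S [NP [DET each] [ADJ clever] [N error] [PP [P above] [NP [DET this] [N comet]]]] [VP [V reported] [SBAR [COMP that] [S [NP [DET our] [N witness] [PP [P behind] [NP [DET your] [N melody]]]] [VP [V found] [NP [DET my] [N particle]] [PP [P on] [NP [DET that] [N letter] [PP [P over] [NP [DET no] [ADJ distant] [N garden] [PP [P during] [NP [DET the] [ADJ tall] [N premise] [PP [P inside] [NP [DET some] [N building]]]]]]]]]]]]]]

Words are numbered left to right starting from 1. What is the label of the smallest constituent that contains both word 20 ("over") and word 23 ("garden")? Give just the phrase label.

PP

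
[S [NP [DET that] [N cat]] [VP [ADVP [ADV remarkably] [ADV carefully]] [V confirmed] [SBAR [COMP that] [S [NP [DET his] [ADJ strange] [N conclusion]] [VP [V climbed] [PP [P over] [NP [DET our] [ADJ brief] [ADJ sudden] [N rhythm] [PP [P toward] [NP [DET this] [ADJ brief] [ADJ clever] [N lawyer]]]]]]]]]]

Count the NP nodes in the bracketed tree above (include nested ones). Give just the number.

The NP constituents are: [NP that cat]; [NP his strange conclusion]; [NP our brief sudden rhythm toward this brief clever lawyer]; [NP this brief clever lawyer]. Total: 4.

4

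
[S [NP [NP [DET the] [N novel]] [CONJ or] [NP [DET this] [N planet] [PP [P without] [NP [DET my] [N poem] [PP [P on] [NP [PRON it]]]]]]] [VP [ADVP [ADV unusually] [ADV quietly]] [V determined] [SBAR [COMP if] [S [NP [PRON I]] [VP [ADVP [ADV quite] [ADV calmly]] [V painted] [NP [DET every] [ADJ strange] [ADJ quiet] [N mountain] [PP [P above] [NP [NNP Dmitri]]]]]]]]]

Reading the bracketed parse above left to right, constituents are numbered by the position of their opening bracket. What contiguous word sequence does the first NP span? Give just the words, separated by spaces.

the novel or this planet without my poem on it

In left-to-right order the NP constituents are "the novel or this planet without my poem on it"; "the novel"; "this planet without my poem on it"; "my poem on it"; "it"; "I"; "every strange quiet mountain above Dmitri"; "Dmitri". Number 1 is "the novel or this planet without my poem on it".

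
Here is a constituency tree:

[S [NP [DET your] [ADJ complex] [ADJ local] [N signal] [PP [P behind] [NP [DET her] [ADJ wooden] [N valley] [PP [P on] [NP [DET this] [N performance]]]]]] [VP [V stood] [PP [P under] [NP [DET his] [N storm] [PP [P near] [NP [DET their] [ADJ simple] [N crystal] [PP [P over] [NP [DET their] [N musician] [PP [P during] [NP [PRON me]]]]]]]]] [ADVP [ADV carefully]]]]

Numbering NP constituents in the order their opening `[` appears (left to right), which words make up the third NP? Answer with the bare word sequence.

this performance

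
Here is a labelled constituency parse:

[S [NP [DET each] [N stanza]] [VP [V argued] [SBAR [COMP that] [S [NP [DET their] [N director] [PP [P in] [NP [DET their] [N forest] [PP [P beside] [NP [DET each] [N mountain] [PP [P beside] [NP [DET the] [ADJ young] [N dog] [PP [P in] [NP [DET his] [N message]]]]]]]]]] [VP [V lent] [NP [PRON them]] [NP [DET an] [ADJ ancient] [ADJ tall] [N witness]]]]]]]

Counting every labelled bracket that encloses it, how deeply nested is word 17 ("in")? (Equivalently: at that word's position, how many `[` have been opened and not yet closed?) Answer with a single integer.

Path from the root down to the word: S → VP → SBAR → S → NP → PP → NP → PP → NP → PP → NP → PP → P. That is 13 enclosing brackets.

13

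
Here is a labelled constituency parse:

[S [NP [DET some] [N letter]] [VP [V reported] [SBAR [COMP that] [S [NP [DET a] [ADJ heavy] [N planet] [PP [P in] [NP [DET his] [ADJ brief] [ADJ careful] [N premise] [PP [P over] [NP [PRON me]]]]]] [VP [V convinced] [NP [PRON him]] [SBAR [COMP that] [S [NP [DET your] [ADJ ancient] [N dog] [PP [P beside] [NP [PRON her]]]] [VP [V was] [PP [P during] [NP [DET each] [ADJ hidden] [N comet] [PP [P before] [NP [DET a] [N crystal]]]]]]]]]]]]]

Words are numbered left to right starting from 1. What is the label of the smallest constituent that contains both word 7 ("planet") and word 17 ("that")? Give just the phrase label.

The smallest bracket enclosing both words is [S a heavy planet in his brief careful premise over me convinced him that your ancient dog beside her was during each hidden comet before a crystal], so the label is S.

S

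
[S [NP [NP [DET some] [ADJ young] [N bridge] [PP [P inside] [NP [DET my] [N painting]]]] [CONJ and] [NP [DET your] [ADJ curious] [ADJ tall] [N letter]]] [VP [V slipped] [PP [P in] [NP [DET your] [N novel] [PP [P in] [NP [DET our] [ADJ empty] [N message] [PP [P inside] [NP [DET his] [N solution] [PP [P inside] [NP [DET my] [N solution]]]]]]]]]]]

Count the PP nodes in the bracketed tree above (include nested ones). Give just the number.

5

The PP constituents are: [PP inside my painting]; [PP in your novel in our empty message inside his solution inside my solution]; [PP in our empty message inside his solution inside my solution]; [PP inside his solution inside my solution]; [PP inside my solution]. Total: 5.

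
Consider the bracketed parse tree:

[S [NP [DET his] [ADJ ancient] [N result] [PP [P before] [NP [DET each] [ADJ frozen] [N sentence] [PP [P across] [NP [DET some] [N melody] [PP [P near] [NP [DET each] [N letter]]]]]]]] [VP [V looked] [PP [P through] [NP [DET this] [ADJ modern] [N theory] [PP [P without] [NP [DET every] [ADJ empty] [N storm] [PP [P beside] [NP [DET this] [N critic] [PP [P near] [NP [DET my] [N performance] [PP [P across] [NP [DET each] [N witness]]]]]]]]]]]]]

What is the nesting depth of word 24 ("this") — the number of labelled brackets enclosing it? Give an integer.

9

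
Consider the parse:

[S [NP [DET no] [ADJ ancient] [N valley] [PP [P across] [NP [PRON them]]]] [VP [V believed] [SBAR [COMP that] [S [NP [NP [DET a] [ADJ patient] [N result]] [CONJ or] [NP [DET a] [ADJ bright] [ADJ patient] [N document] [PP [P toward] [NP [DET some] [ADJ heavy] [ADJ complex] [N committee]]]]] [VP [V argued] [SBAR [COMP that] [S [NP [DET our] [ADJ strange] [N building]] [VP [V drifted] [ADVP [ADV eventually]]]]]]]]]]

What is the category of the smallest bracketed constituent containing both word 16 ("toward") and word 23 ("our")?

S

Both words fall inside [S a patient result or a bright patient document toward some heavy complex committee argued that our strange building drifted eventually] (words 8–27), and no smaller constituent contains them both. Label: S.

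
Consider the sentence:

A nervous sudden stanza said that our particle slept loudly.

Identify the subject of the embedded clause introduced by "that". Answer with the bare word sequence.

our particle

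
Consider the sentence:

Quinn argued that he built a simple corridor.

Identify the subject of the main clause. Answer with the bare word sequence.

Quinn

In the main clause the verb is "argued"; the NP preceding it, "Quinn", is the subject.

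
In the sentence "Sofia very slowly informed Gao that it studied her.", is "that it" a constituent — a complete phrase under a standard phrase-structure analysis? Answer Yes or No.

No

The smallest constituent containing the whole sequence is the subordinate clause [SBAR that it studied her], but the sequence is only part of it — it straddles the boundary between complementizer "that" and clause "it studied her".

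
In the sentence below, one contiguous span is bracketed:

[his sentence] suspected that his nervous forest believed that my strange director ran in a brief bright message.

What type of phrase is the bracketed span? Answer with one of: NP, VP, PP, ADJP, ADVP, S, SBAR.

NP

"sentence" is the head of the bracketed span, so the span is a noun phrase: NP.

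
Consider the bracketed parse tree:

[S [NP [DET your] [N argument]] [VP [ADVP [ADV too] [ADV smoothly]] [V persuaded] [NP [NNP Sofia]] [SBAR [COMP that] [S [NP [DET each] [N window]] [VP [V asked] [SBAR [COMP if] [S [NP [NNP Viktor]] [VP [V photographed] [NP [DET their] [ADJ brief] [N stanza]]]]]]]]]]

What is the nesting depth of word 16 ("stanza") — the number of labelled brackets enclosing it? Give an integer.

10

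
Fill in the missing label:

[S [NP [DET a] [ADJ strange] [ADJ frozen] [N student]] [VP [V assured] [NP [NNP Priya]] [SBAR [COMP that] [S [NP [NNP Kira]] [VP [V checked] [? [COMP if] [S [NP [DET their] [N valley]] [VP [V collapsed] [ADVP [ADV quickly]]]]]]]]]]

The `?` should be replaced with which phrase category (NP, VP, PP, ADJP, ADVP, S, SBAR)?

SBAR

A constituent whose immediate children are COMP 'if', S is a subordinate clause: SBAR.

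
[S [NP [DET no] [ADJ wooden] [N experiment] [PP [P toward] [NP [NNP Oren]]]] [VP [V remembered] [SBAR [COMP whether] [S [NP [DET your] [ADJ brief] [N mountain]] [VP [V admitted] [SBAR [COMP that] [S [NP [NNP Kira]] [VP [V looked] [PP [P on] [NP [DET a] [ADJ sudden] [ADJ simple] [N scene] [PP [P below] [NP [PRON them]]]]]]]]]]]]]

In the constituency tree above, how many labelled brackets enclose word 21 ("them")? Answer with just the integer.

The word sits inside PRON, which is inside NP, inside PP, inside NP, inside PP, inside VP, inside S, inside SBAR, inside VP, inside S, inside SBAR, inside VP, inside S — 13 brackets in all.

13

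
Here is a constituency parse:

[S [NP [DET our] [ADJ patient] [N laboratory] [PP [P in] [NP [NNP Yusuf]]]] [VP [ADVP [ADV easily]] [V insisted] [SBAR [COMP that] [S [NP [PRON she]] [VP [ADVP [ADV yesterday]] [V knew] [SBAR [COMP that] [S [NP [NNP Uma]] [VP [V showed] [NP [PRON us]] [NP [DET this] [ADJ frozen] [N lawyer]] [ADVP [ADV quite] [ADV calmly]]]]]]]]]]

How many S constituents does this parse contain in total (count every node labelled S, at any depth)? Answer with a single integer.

Listing each S by its span: [S our patient laboratory in Yusuf easily insisted that she yesterday knew that Uma showed us this frozen lawyer quite calmly]; [S she yesterday knew that Uma showed us this frozen lawyer quite calmly]; [S Uma showed us this frozen lawyer quite calmly] — that makes 3.

3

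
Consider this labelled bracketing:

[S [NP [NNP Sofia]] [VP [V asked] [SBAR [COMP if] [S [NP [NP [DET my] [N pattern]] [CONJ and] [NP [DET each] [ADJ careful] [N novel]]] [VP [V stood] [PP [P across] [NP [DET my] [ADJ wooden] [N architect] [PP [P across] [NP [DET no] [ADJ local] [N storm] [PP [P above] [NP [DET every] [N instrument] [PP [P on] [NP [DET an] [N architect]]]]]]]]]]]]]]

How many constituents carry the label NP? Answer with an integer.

8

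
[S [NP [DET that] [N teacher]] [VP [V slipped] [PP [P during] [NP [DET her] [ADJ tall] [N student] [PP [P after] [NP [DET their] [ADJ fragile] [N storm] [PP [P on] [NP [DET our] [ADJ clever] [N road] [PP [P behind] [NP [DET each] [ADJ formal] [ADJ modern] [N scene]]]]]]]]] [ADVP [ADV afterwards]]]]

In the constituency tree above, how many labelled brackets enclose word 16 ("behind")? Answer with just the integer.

Counting open brackets not yet closed at "behind": [S [VP [PP [NP [PP [NP [PP [NP [PP [P = 10.

10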